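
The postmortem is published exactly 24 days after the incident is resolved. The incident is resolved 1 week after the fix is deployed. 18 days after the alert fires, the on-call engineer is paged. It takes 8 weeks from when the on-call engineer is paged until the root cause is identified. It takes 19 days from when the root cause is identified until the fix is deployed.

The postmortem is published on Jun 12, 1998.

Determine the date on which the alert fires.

The postmortem is published: Jun 12, 1998.
The incident is resolved: Jun 12, 1998 − 24 days = May 19, 1998.
The fix is deployed: May 19, 1998 − 1 week = May 12, 1998.
The root cause is identified: May 12, 1998 − 19 days = Apr 23, 1998.
The on-call engineer is paged: Apr 23, 1998 − 8 weeks = Feb 26, 1998.
The alert fires: Feb 26, 1998 − 18 days = Feb 8, 1998.

Feb 8, 1998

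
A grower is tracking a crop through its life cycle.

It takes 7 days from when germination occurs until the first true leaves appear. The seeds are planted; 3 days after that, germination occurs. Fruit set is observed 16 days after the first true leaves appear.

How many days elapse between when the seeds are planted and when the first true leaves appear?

Causal path: the seeds are planted → germination occurs → the first true leaves appear.
Total delay along the path: 3 + 7 = 10 days.

10 days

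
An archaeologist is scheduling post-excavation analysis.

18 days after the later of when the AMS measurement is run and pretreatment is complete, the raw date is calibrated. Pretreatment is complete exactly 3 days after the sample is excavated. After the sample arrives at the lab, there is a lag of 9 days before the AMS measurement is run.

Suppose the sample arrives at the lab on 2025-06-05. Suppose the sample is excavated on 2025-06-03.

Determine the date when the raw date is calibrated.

The sample arrives at the lab: Jun 5, 2025.
The AMS measurement is run: Jun 5, 2025 + 9 days = Jun 14, 2025.
The sample is excavated: Jun 3, 2025.
Pretreatment is complete: Jun 3, 2025 + 3 days = Jun 6, 2025.
Both prerequisites met — the AMS measurement is run (Jun 14, 2025), pretreatment is complete (Jun 6, 2025); the later is Jun 14, 2025.
The raw date is calibrated: Jun 14, 2025 + 18 days = Jul 2, 2025.

2025-07-02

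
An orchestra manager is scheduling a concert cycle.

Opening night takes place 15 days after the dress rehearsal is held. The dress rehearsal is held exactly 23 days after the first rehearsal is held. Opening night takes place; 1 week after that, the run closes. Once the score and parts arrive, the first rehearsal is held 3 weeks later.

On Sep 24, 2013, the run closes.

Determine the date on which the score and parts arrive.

Jul 20, 2013

The run closes: Sep 24, 2013.
Opening night takes place: Sep 24, 2013 − 1 week = Sep 17, 2013.
The dress rehearsal is held: Sep 17, 2013 − 15 days = Sep 2, 2013.
The first rehearsal is held: Sep 2, 2013 − 23 days = Aug 10, 2013.
The score and parts arrive: Aug 10, 2013 − 3 weeks = Jul 20, 2013.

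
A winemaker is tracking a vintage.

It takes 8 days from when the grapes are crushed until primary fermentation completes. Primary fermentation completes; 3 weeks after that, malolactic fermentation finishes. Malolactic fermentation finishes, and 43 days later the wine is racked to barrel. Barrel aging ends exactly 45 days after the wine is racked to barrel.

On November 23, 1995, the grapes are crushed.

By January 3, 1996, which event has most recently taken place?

The grapes are crushed: Nov 23, 1995.
Primary fermentation completes: Nov 23, 1995 + 8 days = Dec 1, 1995.
Malolactic fermentation finishes: Dec 1, 1995 + 3 weeks = Dec 22, 1995.
The wine is racked to barrel: Dec 22, 1995 + 43 days = Feb 3, 1996.
Barrel aging ends: Feb 3, 1996 + 45 days = Mar 19, 1996.
Jan 3, 1996 falls between when malolactic fermentation finishes (Dec 22, 1995) and when the wine is racked to barrel (Feb 3, 1996).

Malolactic fermentation finishes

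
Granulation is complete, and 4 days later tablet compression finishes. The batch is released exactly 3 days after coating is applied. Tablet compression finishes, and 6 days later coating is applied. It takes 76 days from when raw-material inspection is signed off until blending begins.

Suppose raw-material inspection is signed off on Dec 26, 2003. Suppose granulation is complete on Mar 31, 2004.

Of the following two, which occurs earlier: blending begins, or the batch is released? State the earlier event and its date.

Raw-material inspection is signed off: Dec 26, 2003.
Blending begins: Dec 26, 2003 + 76 days = Mar 11, 2004.
Granulation is complete: Mar 31, 2004.
Tablet compression finishes: Mar 31, 2004 + 4 days = Apr 4, 2004.
Coating is applied: Apr 4, 2004 + 6 days = Apr 10, 2004.
The batch is released: Apr 10, 2004 + 3 days = Apr 13, 2004.
Comparing: blending begins on Mar 11, 2004 vs the batch is released on Apr 13, 2004. Earlier: blending begins.

Blending begins — Mar 11, 2004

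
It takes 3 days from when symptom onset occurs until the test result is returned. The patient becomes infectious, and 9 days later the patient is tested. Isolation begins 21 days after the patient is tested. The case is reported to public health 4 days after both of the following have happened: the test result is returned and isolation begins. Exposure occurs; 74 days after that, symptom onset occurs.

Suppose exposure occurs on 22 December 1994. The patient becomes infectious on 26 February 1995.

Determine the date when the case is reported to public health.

Exposure occurs: Dec 22, 1994.
Symptom onset occurs: Dec 22, 1994 + 74 days = Mar 6, 1995.
The test result is returned: Mar 6, 1995 + 3 days = Mar 9, 1995.
The patient becomes infectious: Feb 26, 1995.
The patient is tested: Feb 26, 1995 + 9 days = Mar 7, 1995.
Isolation begins: Mar 7, 1995 + 21 days = Mar 28, 1995.
Both prerequisites met — the test result is returned (Mar 9, 1995), isolation begins (Mar 28, 1995); the later is Mar 28, 1995.
The case is reported to public health: Mar 28, 1995 + 4 days = Apr 1, 1995.

1 April 1995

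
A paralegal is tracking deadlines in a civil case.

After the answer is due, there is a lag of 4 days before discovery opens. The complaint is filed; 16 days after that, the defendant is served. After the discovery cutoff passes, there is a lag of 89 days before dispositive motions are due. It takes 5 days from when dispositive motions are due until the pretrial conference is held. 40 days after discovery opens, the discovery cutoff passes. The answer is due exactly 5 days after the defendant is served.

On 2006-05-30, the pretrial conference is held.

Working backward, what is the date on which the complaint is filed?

2005-12-22

The pretrial conference is held: May 30, 2006.
Dispositive motions are due: May 30, 2006 − 5 days = May 25, 2006.
The discovery cutoff passes: May 25, 2006 − 89 days = Feb 25, 2006.
Discovery opens: Feb 25, 2006 − 40 days = Jan 16, 2006.
The answer is due: Jan 16, 2006 − 4 days = Jan 12, 2006.
The defendant is served: Jan 12, 2006 − 5 days = Jan 7, 2006.
The complaint is filed: Jan 7, 2006 − 16 days = Dec 22, 2005.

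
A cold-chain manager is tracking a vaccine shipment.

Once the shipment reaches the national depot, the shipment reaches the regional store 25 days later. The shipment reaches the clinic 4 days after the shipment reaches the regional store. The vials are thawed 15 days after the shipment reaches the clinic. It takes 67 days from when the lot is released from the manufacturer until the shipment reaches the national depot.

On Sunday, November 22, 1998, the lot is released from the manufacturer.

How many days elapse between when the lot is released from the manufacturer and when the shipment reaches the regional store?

92 days

Causal path: the lot is released from the manufacturer → the shipment reaches the national depot → the shipment reaches the regional store.
Total delay along the path: 67 + 25 = 92 days.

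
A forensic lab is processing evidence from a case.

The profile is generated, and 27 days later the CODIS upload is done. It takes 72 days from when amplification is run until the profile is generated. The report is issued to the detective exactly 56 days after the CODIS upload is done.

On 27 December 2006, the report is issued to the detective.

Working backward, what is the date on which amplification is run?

The report is issued to the detective: Dec 27, 2006.
The CODIS upload is done: Dec 27, 2006 − 56 days = Nov 1, 2006.
The profile is generated: Nov 1, 2006 − 27 days = Oct 5, 2006.
Amplification is run: Oct 5, 2006 − 72 days = Jul 25, 2006.

25 July 2006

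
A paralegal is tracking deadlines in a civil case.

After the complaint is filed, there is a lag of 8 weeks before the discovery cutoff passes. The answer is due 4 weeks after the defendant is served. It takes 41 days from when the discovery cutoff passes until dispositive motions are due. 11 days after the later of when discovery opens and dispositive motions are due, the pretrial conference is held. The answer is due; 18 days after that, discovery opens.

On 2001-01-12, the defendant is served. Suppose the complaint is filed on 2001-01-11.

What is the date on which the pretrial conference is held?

2001-04-29

The defendant is served: Jan 12, 2001.
The answer is due: Jan 12, 2001 + 4 weeks = Feb 9, 2001.
Discovery opens: Feb 9, 2001 + 18 days = Feb 27, 2001.
The complaint is filed: Jan 11, 2001.
The discovery cutoff passes: Jan 11, 2001 + 8 weeks = Mar 8, 2001.
Dispositive motions are due: Mar 8, 2001 + 41 days = Apr 18, 2001.
Both prerequisites met — discovery opens (Feb 27, 2001), dispositive motions are due (Apr 18, 2001); the later is Apr 18, 2001.
The pretrial conference is held: Apr 18, 2001 + 11 days = Apr 29, 2001.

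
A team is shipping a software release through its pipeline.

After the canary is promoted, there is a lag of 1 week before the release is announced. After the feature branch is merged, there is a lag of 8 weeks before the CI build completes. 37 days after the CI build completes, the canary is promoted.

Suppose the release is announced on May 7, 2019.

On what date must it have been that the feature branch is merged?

January 27, 2019

The release is announced: May 7, 2019.
The canary is promoted: May 7, 2019 − 1 week = Apr 30, 2019.
The CI build completes: Apr 30, 2019 − 37 days = Mar 24, 2019.
The feature branch is merged: Mar 24, 2019 − 8 weeks = Jan 27, 2019.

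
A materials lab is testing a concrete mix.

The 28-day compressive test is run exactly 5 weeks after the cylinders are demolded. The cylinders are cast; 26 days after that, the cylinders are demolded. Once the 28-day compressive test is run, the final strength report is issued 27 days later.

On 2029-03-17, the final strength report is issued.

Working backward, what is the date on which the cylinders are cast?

The final strength report is issued: Mar 17, 2029.
The 28-day compressive test is run: Mar 17, 2029 − 27 days = Feb 18, 2029.
The cylinders are demolded: Feb 18, 2029 − 5 weeks = Jan 14, 2029.
The cylinders are cast: Jan 14, 2029 − 26 days = Dec 19, 2028.

2028-12-19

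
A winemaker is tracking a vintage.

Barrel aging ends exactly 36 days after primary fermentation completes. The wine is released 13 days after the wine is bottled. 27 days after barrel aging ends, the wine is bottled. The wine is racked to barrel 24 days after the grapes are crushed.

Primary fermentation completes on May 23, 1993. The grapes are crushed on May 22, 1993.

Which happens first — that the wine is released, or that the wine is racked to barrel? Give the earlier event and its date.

Primary fermentation completes: May 23, 1993.
Barrel aging ends: May 23, 1993 + 36 days = Jun 28, 1993.
The wine is bottled: Jun 28, 1993 + 27 days = Jul 25, 1993.
The wine is released: Jul 25, 1993 + 13 days = Aug 7, 1993.
The grapes are crushed: May 22, 1993.
The wine is racked to barrel: May 22, 1993 + 24 days = Jun 15, 1993.
Comparing: the wine is released on Aug 7, 1993 vs the wine is racked to barrel on Jun 15, 1993. Earlier: the wine is racked to barrel.

The wine is racked to barrel — June 15, 1993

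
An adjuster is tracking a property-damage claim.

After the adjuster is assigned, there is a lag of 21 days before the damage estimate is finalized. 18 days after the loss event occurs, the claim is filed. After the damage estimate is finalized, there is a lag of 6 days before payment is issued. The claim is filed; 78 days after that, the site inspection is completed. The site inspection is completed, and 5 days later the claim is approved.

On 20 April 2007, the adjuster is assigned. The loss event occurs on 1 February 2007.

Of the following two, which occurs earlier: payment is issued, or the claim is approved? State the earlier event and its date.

The claim is approved — 13 May 2007

The adjuster is assigned: Apr 20, 2007.
The damage estimate is finalized: Apr 20, 2007 + 21 days = May 11, 2007.
Payment is issued: May 11, 2007 + 6 days = May 17, 2007.
The loss event occurs: Feb 1, 2007.
The claim is filed: Feb 1, 2007 + 18 days = Feb 19, 2007.
The site inspection is completed: Feb 19, 2007 + 78 days = May 8, 2007.
The claim is approved: May 8, 2007 + 5 days = May 13, 2007.
Comparing: payment is issued on May 17, 2007 vs the claim is approved on May 13, 2007. Earlier: the claim is approved.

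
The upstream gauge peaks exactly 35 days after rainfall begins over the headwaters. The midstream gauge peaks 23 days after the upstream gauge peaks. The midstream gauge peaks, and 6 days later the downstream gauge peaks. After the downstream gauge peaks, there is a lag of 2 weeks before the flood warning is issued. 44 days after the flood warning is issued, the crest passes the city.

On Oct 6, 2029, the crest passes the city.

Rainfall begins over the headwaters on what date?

Jun 6, 2029

The crest passes the city: Oct 6, 2029.
The flood warning is issued: Oct 6, 2029 − 44 days = Aug 23, 2029.
The downstream gauge peaks: Aug 23, 2029 − 2 weeks = Aug 9, 2029.
The midstream gauge peaks: Aug 9, 2029 − 6 days = Aug 3, 2029.
The upstream gauge peaks: Aug 3, 2029 − 23 days = Jul 11, 2029.
Rainfall begins over the headwaters: Jul 11, 2029 − 35 days = Jun 6, 2029.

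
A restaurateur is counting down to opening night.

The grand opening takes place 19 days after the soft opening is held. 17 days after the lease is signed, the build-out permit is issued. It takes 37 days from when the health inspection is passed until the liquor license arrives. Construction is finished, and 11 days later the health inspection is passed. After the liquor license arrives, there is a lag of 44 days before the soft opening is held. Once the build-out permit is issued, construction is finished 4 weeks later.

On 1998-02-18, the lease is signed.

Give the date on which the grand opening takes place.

1998-07-24

The lease is signed: Feb 18, 1998.
The build-out permit is issued: Feb 18, 1998 + 17 days = Mar 7, 1998.
Construction is finished: Mar 7, 1998 + 4 weeks = Apr 4, 1998.
The health inspection is passed: Apr 4, 1998 + 11 days = Apr 15, 1998.
The liquor license arrives: Apr 15, 1998 + 37 days = May 22, 1998.
The soft opening is held: May 22, 1998 + 44 days = Jul 5, 1998.
The grand opening takes place: Jul 5, 1998 + 19 days = Jul 24, 1998.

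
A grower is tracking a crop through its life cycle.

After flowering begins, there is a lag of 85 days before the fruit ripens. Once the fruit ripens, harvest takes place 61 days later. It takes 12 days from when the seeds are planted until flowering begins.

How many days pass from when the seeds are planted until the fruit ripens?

Causal path: the seeds are planted → flowering begins → the fruit ripens.
Total delay along the path: 12 + 85 = 97 days.

97 days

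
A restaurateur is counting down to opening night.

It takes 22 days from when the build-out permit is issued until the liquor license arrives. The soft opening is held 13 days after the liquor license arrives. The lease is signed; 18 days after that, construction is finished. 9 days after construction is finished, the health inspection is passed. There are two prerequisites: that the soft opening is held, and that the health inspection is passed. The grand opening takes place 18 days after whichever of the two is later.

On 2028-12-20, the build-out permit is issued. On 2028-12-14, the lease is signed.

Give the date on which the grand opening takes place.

2029-02-11

The build-out permit is issued: Dec 20, 2028.
The liquor license arrives: Dec 20, 2028 + 22 days = Jan 11, 2029.
The soft opening is held: Jan 11, 2029 + 13 days = Jan 24, 2029.
The lease is signed: Dec 14, 2028.
Construction is finished: Dec 14, 2028 + 18 days = Jan 1, 2029.
The health inspection is passed: Jan 1, 2029 + 9 days = Jan 10, 2029.
Both prerequisites met — the soft opening is held (Jan 24, 2029), the health inspection is passed (Jan 10, 2029); the later is Jan 24, 2029.
The grand opening takes place: Jan 24, 2029 + 18 days = Feb 11, 2029.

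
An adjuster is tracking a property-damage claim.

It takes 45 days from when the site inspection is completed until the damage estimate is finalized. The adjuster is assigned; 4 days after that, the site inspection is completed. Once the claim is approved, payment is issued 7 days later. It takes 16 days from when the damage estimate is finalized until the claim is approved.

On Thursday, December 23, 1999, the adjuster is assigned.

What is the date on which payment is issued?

The adjuster is assigned: Dec 23, 1999.
The site inspection is completed: Dec 23, 1999 + 4 days = Dec 27, 1999.
The damage estimate is finalized: Dec 27, 1999 + 45 days = Feb 10, 2000.
The claim is approved: Feb 10, 2000 + 16 days = Feb 26, 2000.
Payment is issued: Feb 26, 2000 + 7 days = Mar 4, 2000.

Saturday, March 4, 2000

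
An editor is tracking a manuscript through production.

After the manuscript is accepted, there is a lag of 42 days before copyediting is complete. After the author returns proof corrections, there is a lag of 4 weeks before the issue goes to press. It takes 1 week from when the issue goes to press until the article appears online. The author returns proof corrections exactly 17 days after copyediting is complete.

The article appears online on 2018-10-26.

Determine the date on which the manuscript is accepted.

The article appears online: Oct 26, 2018.
The issue goes to press: Oct 26, 2018 − 1 week = Oct 19, 2018.
The author returns proof corrections: Oct 19, 2018 − 4 weeks = Sep 21, 2018.
Copyediting is complete: Sep 21, 2018 − 17 days = Sep 4, 2018.
The manuscript is accepted: Sep 4, 2018 − 42 days = Jul 24, 2018.

2018-07-24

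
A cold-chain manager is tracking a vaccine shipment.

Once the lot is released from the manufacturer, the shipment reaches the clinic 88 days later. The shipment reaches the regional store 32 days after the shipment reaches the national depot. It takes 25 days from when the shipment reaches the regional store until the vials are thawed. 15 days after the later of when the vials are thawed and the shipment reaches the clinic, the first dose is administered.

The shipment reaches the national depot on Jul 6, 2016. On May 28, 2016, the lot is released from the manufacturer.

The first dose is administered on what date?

The shipment reaches the national depot: Jul 6, 2016.
The shipment reaches the regional store: Jul 6, 2016 + 32 days = Aug 7, 2016.
The vials are thawed: Aug 7, 2016 + 25 days = Sep 1, 2016.
The lot is released from the manufacturer: May 28, 2016.
The shipment reaches the clinic: May 28, 2016 + 88 days = Aug 24, 2016.
Both prerequisites met — the vials are thawed (Sep 1, 2016), the shipment reaches the clinic (Aug 24, 2016); the later is Sep 1, 2016.
The first dose is administered: Sep 1, 2016 + 15 days = Sep 16, 2016.

Sep 16, 2016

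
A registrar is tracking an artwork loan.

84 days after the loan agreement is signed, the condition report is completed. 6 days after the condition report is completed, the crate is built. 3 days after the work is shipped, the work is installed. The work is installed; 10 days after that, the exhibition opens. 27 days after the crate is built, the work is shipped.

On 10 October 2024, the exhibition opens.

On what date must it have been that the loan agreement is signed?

2 June 2024

The exhibition opens: Oct 10, 2024.
The work is installed: Oct 10, 2024 − 10 days = Sep 30, 2024.
The work is shipped: Sep 30, 2024 − 3 days = Sep 27, 2024.
The crate is built: Sep 27, 2024 − 27 days = Aug 31, 2024.
The condition report is completed: Aug 31, 2024 − 6 days = Aug 25, 2024.
The loan agreement is signed: Aug 25, 2024 − 84 days = Jun 2, 2024.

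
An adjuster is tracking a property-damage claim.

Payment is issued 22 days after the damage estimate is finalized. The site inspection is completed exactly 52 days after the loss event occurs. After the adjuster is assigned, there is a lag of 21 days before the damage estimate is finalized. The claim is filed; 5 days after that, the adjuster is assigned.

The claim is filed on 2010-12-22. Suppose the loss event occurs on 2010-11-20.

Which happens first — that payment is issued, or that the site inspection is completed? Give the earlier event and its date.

The claim is filed: Dec 22, 2010.
The adjuster is assigned: Dec 22, 2010 + 5 days = Dec 27, 2010.
The damage estimate is finalized: Dec 27, 2010 + 21 days = Jan 17, 2011.
Payment is issued: Jan 17, 2011 + 22 days = Feb 8, 2011.
The loss event occurs: Nov 20, 2010.
The site inspection is completed: Nov 20, 2010 + 52 days = Jan 11, 2011.
Comparing: payment is issued on Feb 8, 2011 vs the site inspection is completed on Jan 11, 2011. Earlier: the site inspection is completed.

The site inspection is completed — 2011-01-11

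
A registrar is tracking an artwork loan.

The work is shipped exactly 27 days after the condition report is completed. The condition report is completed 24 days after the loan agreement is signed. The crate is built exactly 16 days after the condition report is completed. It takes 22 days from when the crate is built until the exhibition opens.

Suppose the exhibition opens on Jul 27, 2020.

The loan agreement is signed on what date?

The exhibition opens: Jul 27, 2020.
The crate is built: Jul 27, 2020 − 22 days = Jul 5, 2020.
The condition report is completed: Jul 5, 2020 − 16 days = Jun 19, 2020.
The loan agreement is signed: Jun 19, 2020 − 24 days = May 26, 2020.

May 26, 2020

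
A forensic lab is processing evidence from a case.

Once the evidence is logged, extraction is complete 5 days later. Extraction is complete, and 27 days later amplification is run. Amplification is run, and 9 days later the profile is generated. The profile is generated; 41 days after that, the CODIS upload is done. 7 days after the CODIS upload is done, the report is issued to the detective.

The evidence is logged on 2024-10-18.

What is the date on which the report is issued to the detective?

The evidence is logged: Oct 18, 2024.
Extraction is complete: Oct 18, 2024 + 5 days = Oct 23, 2024.
Amplification is run: Oct 23, 2024 + 27 days = Nov 19, 2024.
The profile is generated: Nov 19, 2024 + 9 days = Nov 28, 2024.
The CODIS upload is done: Nov 28, 2024 + 41 days = Jan 8, 2025.
The report is issued to the detective: Jan 8, 2025 + 7 days = Jan 15, 2025.

2025-01-15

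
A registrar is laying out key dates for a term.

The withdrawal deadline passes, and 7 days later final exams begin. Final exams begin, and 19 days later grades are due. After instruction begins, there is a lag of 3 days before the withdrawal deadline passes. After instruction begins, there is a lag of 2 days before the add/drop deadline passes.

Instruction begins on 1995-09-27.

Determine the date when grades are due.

Instruction begins: Sep 27, 1995.
The withdrawal deadline passes: Sep 27, 1995 + 3 days = Sep 30, 1995.
Final exams begin: Sep 30, 1995 + 7 days = Oct 7, 1995.
Grades are due: Oct 7, 1995 + 19 days = Oct 26, 1995.

1995-10-26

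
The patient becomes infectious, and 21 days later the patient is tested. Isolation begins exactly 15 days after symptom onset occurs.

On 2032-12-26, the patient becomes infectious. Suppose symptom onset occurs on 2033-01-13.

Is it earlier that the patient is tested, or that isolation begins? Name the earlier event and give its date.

The patient is tested — 2033-01-16

The patient becomes infectious: Dec 26, 2032.
The patient is tested: Dec 26, 2032 + 21 days = Jan 16, 2033.
Symptom onset occurs: Jan 13, 2033.
Isolation begins: Jan 13, 2033 + 15 days = Jan 28, 2033.
Comparing: the patient is tested on Jan 16, 2033 vs isolation begins on Jan 28, 2033. Earlier: the patient is tested.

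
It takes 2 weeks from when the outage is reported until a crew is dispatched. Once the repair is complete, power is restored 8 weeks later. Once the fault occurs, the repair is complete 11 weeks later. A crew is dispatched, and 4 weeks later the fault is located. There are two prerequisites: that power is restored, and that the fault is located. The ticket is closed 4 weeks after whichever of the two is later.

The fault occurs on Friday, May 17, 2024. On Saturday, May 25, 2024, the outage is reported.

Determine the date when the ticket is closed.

The fault occurs: May 17, 2024.
The repair is complete: May 17, 2024 + 11 weeks = Aug 2, 2024.
Power is restored: Aug 2, 2024 + 8 weeks = Sep 27, 2024.
The outage is reported: May 25, 2024.
A crew is dispatched: May 25, 2024 + 2 weeks = Jun 8, 2024.
The fault is located: Jun 8, 2024 + 4 weeks = Jul 6, 2024.
Both prerequisites met — power is restored (Sep 27, 2024), the fault is located (Jul 6, 2024); the later is Sep 27, 2024.
The ticket is closed: Sep 27, 2024 + 4 weeks = Oct 25, 2024.

Friday, October 25, 2024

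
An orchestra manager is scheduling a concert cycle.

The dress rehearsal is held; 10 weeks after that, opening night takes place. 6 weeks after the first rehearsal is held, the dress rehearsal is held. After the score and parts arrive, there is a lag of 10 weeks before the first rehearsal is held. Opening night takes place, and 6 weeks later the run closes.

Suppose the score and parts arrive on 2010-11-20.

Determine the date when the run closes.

2011-07-02

The score and parts arrive: Nov 20, 2010.
The first rehearsal is held: Nov 20, 2010 + 10 weeks = Jan 29, 2011.
The dress rehearsal is held: Jan 29, 2011 + 6 weeks = Mar 12, 2011.
Opening night takes place: Mar 12, 2011 + 10 weeks = May 21, 2011.
The run closes: May 21, 2011 + 6 weeks = Jul 2, 2011.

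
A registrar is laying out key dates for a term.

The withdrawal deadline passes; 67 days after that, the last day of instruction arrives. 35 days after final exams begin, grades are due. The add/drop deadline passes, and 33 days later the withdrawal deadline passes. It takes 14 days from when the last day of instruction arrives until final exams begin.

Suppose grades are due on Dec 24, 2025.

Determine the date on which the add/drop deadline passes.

Jul 28, 2025

Grades are due: Dec 24, 2025.
Final exams begin: Dec 24, 2025 − 35 days = Nov 19, 2025.
The last day of instruction arrives: Nov 19, 2025 − 14 days = Nov 5, 2025.
The withdrawal deadline passes: Nov 5, 2025 − 67 days = Aug 30, 2025.
The add/drop deadline passes: Aug 30, 2025 − 33 days = Jul 28, 2025.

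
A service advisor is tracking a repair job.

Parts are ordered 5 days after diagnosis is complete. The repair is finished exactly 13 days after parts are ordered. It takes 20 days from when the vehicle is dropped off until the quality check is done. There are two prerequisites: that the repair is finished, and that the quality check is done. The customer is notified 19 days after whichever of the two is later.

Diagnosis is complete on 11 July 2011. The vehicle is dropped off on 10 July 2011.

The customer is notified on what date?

Diagnosis is complete: Jul 11, 2011.
Parts are ordered: Jul 11, 2011 + 5 days = Jul 16, 2011.
The repair is finished: Jul 16, 2011 + 13 days = Jul 29, 2011.
The vehicle is dropped off: Jul 10, 2011.
The quality check is done: Jul 10, 2011 + 20 days = Jul 30, 2011.
Both prerequisites met — the repair is finished (Jul 29, 2011), the quality check is done (Jul 30, 2011); the later is Jul 30, 2011.
The customer is notified: Jul 30, 2011 + 19 days = Aug 18, 2011.

18 August 2011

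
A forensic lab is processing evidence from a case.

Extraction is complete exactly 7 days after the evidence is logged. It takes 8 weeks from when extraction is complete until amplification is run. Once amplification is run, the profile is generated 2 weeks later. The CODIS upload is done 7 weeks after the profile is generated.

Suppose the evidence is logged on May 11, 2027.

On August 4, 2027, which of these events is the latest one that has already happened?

The profile is generated

The evidence is logged: May 11, 2027.
Extraction is complete: May 11, 2027 + 7 days = May 18, 2027.
Amplification is run: May 18, 2027 + 8 weeks = Jul 13, 2027.
The profile is generated: Jul 13, 2027 + 2 weeks = Jul 27, 2027.
The CODIS upload is done: Jul 27, 2027 + 7 weeks = Sep 14, 2027.
Aug 4, 2027 falls between when the profile is generated (Jul 27, 2027) and when the CODIS upload is done (Sep 14, 2027).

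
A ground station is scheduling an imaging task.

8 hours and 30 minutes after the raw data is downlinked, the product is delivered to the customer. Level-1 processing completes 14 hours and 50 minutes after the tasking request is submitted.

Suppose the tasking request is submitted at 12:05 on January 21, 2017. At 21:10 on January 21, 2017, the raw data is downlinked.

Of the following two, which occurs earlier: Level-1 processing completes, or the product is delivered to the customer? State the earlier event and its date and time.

Level-1 processing completes — 02:55 on January 22, 2017

The tasking request is submitted: 12:05 Jan 21, 2017.
Level-1 processing completes: 12:05 Jan 21, 2017 + 14h50m = 02:55 Jan 22, 2017.
The raw data is downlinked: 21:10 Jan 21, 2017.
The product is delivered to the customer: 21:10 Jan 21, 2017 + 8h30m = 05:40 Jan 22, 2017.
Comparing: Level-1 processing completes at 02:55 Jan 22, 2017 vs the product is delivered to the customer at 05:40 Jan 22, 2017. Earlier: Level-1 processing completes.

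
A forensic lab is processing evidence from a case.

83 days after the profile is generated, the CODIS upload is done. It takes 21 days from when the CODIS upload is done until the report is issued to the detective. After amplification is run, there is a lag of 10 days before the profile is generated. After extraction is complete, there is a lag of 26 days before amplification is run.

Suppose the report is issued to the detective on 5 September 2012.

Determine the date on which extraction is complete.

18 April 2012

The report is issued to the detective: Sep 5, 2012.
The CODIS upload is done: Sep 5, 2012 − 21 days = Aug 15, 2012.
The profile is generated: Aug 15, 2012 − 83 days = May 24, 2012.
Amplification is run: May 24, 2012 − 10 days = May 14, 2012.
Extraction is complete: May 14, 2012 − 26 days = Apr 18, 2012.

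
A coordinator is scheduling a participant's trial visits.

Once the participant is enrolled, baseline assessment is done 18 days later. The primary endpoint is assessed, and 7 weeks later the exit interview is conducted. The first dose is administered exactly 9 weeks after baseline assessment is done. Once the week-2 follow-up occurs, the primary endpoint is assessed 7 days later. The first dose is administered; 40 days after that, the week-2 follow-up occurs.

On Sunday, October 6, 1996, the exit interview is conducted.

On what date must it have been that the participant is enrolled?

The exit interview is conducted: Oct 6, 1996.
The primary endpoint is assessed: Oct 6, 1996 − 7 weeks = Aug 18, 1996.
The week-2 follow-up occurs: Aug 18, 1996 − 7 days = Aug 11, 1996.
The first dose is administered: Aug 11, 1996 − 40 days = Jul 2, 1996.
Baseline assessment is done: Jul 2, 1996 − 9 weeks = Apr 30, 1996.
The participant is enrolled: Apr 30, 1996 − 18 days = Apr 12, 1996.

Friday, April 12, 1996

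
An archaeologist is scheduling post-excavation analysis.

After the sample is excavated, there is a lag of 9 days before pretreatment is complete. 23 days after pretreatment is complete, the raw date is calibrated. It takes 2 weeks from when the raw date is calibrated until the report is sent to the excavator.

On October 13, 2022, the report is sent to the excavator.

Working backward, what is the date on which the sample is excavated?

August 28, 2022

The report is sent to the excavator: Oct 13, 2022.
The raw date is calibrated: Oct 13, 2022 − 2 weeks = Sep 29, 2022.
Pretreatment is complete: Sep 29, 2022 − 23 days = Sep 6, 2022.
The sample is excavated: Sep 6, 2022 − 9 days = Aug 28, 2022.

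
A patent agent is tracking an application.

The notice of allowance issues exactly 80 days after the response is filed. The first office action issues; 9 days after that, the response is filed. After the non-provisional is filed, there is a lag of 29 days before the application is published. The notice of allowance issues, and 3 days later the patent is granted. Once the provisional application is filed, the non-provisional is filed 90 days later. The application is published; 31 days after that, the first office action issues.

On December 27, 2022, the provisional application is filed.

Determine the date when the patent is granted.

August 26, 2023

The provisional application is filed: Dec 27, 2022.
The non-provisional is filed: Dec 27, 2022 + 90 days = Mar 27, 2023.
The application is published: Mar 27, 2023 + 29 days = Apr 25, 2023.
The first office action issues: Apr 25, 2023 + 31 days = May 26, 2023.
The response is filed: May 26, 2023 + 9 days = Jun 4, 2023.
The notice of allowance issues: Jun 4, 2023 + 80 days = Aug 23, 2023.
The patent is granted: Aug 23, 2023 + 3 days = Aug 26, 2023.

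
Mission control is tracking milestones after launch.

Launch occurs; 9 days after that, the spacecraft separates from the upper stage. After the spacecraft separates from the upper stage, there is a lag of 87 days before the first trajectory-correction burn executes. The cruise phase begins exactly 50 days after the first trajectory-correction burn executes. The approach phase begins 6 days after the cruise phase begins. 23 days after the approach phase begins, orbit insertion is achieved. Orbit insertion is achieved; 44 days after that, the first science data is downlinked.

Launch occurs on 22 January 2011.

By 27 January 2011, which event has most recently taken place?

Launch occurs

Launch occurs: Jan 22, 2011.
The spacecraft separates from the upper stage: Jan 22, 2011 + 9 days = Jan 31, 2011.
The first trajectory-correction burn executes: Jan 31, 2011 + 87 days = Apr 28, 2011.
The cruise phase begins: Apr 28, 2011 + 50 days = Jun 17, 2011.
The approach phase begins: Jun 17, 2011 + 6 days = Jun 23, 2011.
Orbit insertion is achieved: Jun 23, 2011 + 23 days = Jul 16, 2011.
The first science data is downlinked: Jul 16, 2011 + 44 days = Aug 29, 2011.
Jan 27, 2011 falls between when launch occurs (Jan 22, 2011) and when the spacecraft separates from the upper stage (Jan 31, 2011).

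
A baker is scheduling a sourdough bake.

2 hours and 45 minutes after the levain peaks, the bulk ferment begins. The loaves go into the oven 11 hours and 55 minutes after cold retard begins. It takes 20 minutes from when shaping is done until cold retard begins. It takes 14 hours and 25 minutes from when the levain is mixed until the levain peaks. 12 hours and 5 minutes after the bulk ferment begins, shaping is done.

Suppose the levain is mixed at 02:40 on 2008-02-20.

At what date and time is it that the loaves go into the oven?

20:10 on 2008-02-21

The levain is mixed: 02:40 Feb 20, 2008.
The levain peaks: 02:40 Feb 20, 2008 + 14h25m = 17:05 Feb 20, 2008.
The bulk ferment begins: 17:05 Feb 20, 2008 + 2h45m = 19:50 Feb 20, 2008.
Shaping is done: 19:50 Feb 20, 2008 + 12h05m = 07:55 Feb 21, 2008.
Cold retard begins: 07:55 Feb 21, 2008 + 20m = 08:15 Feb 21, 2008.
The loaves go into the oven: 08:15 Feb 21, 2008 + 11h55m = 20:10 Feb 21, 2008.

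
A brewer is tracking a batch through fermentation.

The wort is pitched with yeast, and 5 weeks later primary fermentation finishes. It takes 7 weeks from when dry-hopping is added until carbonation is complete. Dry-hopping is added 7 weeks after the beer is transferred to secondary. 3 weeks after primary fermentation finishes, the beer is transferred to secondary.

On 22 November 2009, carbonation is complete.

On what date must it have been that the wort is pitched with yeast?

Carbonation is complete: Nov 22, 2009.
Dry-hopping is added: Nov 22, 2009 − 7 weeks = Oct 4, 2009.
The beer is transferred to secondary: Oct 4, 2009 − 7 weeks = Aug 16, 2009.
Primary fermentation finishes: Aug 16, 2009 − 3 weeks = Jul 26, 2009.
The wort is pitched with yeast: Jul 26, 2009 − 5 weeks = Jun 21, 2009.

21 June 2009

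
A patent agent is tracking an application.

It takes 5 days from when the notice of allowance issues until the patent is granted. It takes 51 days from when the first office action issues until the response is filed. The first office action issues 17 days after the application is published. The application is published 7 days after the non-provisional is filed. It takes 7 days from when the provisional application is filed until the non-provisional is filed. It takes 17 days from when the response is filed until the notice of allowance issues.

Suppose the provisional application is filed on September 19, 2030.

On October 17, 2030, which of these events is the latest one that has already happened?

The provisional application is filed: Sep 19, 2030.
The non-provisional is filed: Sep 19, 2030 + 7 days = Sep 26, 2030.
The application is published: Sep 26, 2030 + 7 days = Oct 3, 2030.
The first office action issues: Oct 3, 2030 + 17 days = Oct 20, 2030.
The response is filed: Oct 20, 2030 + 51 days = Dec 10, 2030.
The notice of allowance issues: Dec 10, 2030 + 17 days = Dec 27, 2030.
The patent is granted: Dec 27, 2030 + 5 days = Jan 1, 2031.
Oct 17, 2030 falls between when the application is published (Oct 3, 2030) and when the first office action issues (Oct 20, 2030).

The application is published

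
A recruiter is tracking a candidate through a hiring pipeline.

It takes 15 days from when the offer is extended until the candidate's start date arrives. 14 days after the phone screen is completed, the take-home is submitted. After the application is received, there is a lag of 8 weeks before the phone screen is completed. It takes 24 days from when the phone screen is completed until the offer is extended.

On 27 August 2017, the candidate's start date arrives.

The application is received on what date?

The candidate's start date arrives: Aug 27, 2017.
The offer is extended: Aug 27, 2017 − 15 days = Aug 12, 2017.
The phone screen is completed: Aug 12, 2017 − 24 days = Jul 19, 2017.
The application is received: Jul 19, 2017 − 8 weeks = May 24, 2017.

24 May 2017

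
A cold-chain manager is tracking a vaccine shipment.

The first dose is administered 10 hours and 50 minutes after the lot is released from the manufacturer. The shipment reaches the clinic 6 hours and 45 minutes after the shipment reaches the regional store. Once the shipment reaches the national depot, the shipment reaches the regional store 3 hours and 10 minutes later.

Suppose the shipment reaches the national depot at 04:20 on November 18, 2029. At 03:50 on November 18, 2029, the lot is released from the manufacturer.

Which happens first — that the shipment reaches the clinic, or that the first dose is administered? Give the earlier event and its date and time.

The shipment reaches the national depot: 04:20 Nov 18, 2029.
The shipment reaches the regional store: 04:20 Nov 18, 2029 + 3h10m = 07:30 Nov 18, 2029.
The shipment reaches the clinic: 07:30 Nov 18, 2029 + 6h45m = 14:15 Nov 18, 2029.
The lot is released from the manufacturer: 03:50 Nov 18, 2029.
The first dose is administered: 03:50 Nov 18, 2029 + 10h50m = 14:40 Nov 18, 2029.
Comparing: the shipment reaches the clinic at 14:15 Nov 18, 2029 vs the first dose is administered at 14:40 Nov 18, 2029. Earlier: the shipment reaches the clinic.

The shipment reaches the clinic — 14:15 on November 18, 2029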